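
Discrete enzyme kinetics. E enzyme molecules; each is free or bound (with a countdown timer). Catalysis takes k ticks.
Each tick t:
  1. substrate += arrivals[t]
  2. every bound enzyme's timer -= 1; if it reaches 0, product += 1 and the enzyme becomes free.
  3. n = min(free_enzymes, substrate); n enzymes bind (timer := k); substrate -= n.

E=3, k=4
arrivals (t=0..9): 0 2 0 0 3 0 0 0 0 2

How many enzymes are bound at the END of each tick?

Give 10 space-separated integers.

Answer: 0 2 2 2 3 3 3 3 2 2

Derivation:
t=0: arr=0 -> substrate=0 bound=0 product=0
t=1: arr=2 -> substrate=0 bound=2 product=0
t=2: arr=0 -> substrate=0 bound=2 product=0
t=3: arr=0 -> substrate=0 bound=2 product=0
t=4: arr=3 -> substrate=2 bound=3 product=0
t=5: arr=0 -> substrate=0 bound=3 product=2
t=6: arr=0 -> substrate=0 bound=3 product=2
t=7: arr=0 -> substrate=0 bound=3 product=2
t=8: arr=0 -> substrate=0 bound=2 product=3
t=9: arr=2 -> substrate=0 bound=2 product=5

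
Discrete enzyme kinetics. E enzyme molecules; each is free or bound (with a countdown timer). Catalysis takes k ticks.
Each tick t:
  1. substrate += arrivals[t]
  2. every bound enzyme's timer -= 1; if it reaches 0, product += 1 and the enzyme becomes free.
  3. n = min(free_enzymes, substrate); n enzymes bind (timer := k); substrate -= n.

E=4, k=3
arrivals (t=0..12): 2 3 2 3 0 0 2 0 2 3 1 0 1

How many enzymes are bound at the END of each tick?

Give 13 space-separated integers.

t=0: arr=2 -> substrate=0 bound=2 product=0
t=1: arr=3 -> substrate=1 bound=4 product=0
t=2: arr=2 -> substrate=3 bound=4 product=0
t=3: arr=3 -> substrate=4 bound=4 product=2
t=4: arr=0 -> substrate=2 bound=4 product=4
t=5: arr=0 -> substrate=2 bound=4 product=4
t=6: arr=2 -> substrate=2 bound=4 product=6
t=7: arr=0 -> substrate=0 bound=4 product=8
t=8: arr=2 -> substrate=2 bound=4 product=8
t=9: arr=3 -> substrate=3 bound=4 product=10
t=10: arr=1 -> substrate=2 bound=4 product=12
t=11: arr=0 -> substrate=2 bound=4 product=12
t=12: arr=1 -> substrate=1 bound=4 product=14

Answer: 2 4 4 4 4 4 4 4 4 4 4 4 4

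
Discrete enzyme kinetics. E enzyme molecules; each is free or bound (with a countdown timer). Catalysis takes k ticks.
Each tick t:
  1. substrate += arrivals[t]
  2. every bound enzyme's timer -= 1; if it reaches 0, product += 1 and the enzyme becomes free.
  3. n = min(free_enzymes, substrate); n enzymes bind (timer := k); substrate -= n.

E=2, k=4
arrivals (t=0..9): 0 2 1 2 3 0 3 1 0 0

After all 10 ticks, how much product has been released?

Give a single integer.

Answer: 4

Derivation:
t=0: arr=0 -> substrate=0 bound=0 product=0
t=1: arr=2 -> substrate=0 bound=2 product=0
t=2: arr=1 -> substrate=1 bound=2 product=0
t=3: arr=2 -> substrate=3 bound=2 product=0
t=4: arr=3 -> substrate=6 bound=2 product=0
t=5: arr=0 -> substrate=4 bound=2 product=2
t=6: arr=3 -> substrate=7 bound=2 product=2
t=7: arr=1 -> substrate=8 bound=2 product=2
t=8: arr=0 -> substrate=8 bound=2 product=2
t=9: arr=0 -> substrate=6 bound=2 product=4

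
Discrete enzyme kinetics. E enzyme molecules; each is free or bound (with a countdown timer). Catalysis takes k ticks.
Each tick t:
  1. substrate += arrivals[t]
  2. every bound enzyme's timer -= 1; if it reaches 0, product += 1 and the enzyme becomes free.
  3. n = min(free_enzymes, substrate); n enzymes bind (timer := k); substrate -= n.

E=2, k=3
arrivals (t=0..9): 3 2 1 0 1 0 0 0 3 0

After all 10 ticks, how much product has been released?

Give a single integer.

t=0: arr=3 -> substrate=1 bound=2 product=0
t=1: arr=2 -> substrate=3 bound=2 product=0
t=2: arr=1 -> substrate=4 bound=2 product=0
t=3: arr=0 -> substrate=2 bound=2 product=2
t=4: arr=1 -> substrate=3 bound=2 product=2
t=5: arr=0 -> substrate=3 bound=2 product=2
t=6: arr=0 -> substrate=1 bound=2 product=4
t=7: arr=0 -> substrate=1 bound=2 product=4
t=8: arr=3 -> substrate=4 bound=2 product=4
t=9: arr=0 -> substrate=2 bound=2 product=6

Answer: 6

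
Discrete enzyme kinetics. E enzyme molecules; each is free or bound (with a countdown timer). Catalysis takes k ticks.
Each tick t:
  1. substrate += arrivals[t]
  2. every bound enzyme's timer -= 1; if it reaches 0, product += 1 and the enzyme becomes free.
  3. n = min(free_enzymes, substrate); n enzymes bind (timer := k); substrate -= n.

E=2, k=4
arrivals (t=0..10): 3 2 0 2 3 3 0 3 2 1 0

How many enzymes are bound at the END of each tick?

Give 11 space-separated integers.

t=0: arr=3 -> substrate=1 bound=2 product=0
t=1: arr=2 -> substrate=3 bound=2 product=0
t=2: arr=0 -> substrate=3 bound=2 product=0
t=3: arr=2 -> substrate=5 bound=2 product=0
t=4: arr=3 -> substrate=6 bound=2 product=2
t=5: arr=3 -> substrate=9 bound=2 product=2
t=6: arr=0 -> substrate=9 bound=2 product=2
t=7: arr=3 -> substrate=12 bound=2 product=2
t=8: arr=2 -> substrate=12 bound=2 product=4
t=9: arr=1 -> substrate=13 bound=2 product=4
t=10: arr=0 -> substrate=13 bound=2 product=4

Answer: 2 2 2 2 2 2 2 2 2 2 2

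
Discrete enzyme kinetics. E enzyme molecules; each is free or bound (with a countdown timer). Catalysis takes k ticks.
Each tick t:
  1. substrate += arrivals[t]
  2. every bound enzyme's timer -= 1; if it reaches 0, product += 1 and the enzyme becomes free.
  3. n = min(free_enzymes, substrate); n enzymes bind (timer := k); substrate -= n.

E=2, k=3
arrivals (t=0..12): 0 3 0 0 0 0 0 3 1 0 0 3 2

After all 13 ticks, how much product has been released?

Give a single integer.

Answer: 5

Derivation:
t=0: arr=0 -> substrate=0 bound=0 product=0
t=1: arr=3 -> substrate=1 bound=2 product=0
t=2: arr=0 -> substrate=1 bound=2 product=0
t=3: arr=0 -> substrate=1 bound=2 product=0
t=4: arr=0 -> substrate=0 bound=1 product=2
t=5: arr=0 -> substrate=0 bound=1 product=2
t=6: arr=0 -> substrate=0 bound=1 product=2
t=7: arr=3 -> substrate=1 bound=2 product=3
t=8: arr=1 -> substrate=2 bound=2 product=3
t=9: arr=0 -> substrate=2 bound=2 product=3
t=10: arr=0 -> substrate=0 bound=2 product=5
t=11: arr=3 -> substrate=3 bound=2 product=5
t=12: arr=2 -> substrate=5 bound=2 product=5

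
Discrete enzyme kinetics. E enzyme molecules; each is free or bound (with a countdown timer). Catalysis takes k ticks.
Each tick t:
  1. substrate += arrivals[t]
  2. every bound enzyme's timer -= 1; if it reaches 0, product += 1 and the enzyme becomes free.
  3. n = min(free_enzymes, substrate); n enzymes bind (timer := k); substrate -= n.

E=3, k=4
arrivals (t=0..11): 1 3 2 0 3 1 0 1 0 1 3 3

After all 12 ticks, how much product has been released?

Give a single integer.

Answer: 6

Derivation:
t=0: arr=1 -> substrate=0 bound=1 product=0
t=1: arr=3 -> substrate=1 bound=3 product=0
t=2: arr=2 -> substrate=3 bound=3 product=0
t=3: arr=0 -> substrate=3 bound=3 product=0
t=4: arr=3 -> substrate=5 bound=3 product=1
t=5: arr=1 -> substrate=4 bound=3 product=3
t=6: arr=0 -> substrate=4 bound=3 product=3
t=7: arr=1 -> substrate=5 bound=3 product=3
t=8: arr=0 -> substrate=4 bound=3 product=4
t=9: arr=1 -> substrate=3 bound=3 product=6
t=10: arr=3 -> substrate=6 bound=3 product=6
t=11: arr=3 -> substrate=9 bound=3 product=6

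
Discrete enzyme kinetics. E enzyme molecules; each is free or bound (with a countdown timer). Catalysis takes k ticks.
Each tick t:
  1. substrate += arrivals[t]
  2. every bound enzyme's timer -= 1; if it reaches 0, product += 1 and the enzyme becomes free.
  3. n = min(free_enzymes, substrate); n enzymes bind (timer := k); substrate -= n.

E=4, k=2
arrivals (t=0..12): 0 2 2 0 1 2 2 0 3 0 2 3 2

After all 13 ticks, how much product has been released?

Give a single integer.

t=0: arr=0 -> substrate=0 bound=0 product=0
t=1: arr=2 -> substrate=0 bound=2 product=0
t=2: arr=2 -> substrate=0 bound=4 product=0
t=3: arr=0 -> substrate=0 bound=2 product=2
t=4: arr=1 -> substrate=0 bound=1 product=4
t=5: arr=2 -> substrate=0 bound=3 product=4
t=6: arr=2 -> substrate=0 bound=4 product=5
t=7: arr=0 -> substrate=0 bound=2 product=7
t=8: arr=3 -> substrate=0 bound=3 product=9
t=9: arr=0 -> substrate=0 bound=3 product=9
t=10: arr=2 -> substrate=0 bound=2 product=12
t=11: arr=3 -> substrate=1 bound=4 product=12
t=12: arr=2 -> substrate=1 bound=4 product=14

Answer: 14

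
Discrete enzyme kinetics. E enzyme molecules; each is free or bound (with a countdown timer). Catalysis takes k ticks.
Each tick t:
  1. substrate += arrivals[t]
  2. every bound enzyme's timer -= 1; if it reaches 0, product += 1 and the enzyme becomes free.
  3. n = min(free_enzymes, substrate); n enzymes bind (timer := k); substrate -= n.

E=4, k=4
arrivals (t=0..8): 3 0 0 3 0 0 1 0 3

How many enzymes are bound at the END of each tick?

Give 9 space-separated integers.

Answer: 3 3 3 4 3 3 4 3 4

Derivation:
t=0: arr=3 -> substrate=0 bound=3 product=0
t=1: arr=0 -> substrate=0 bound=3 product=0
t=2: arr=0 -> substrate=0 bound=3 product=0
t=3: arr=3 -> substrate=2 bound=4 product=0
t=4: arr=0 -> substrate=0 bound=3 product=3
t=5: arr=0 -> substrate=0 bound=3 product=3
t=6: arr=1 -> substrate=0 bound=4 product=3
t=7: arr=0 -> substrate=0 bound=3 product=4
t=8: arr=3 -> substrate=0 bound=4 product=6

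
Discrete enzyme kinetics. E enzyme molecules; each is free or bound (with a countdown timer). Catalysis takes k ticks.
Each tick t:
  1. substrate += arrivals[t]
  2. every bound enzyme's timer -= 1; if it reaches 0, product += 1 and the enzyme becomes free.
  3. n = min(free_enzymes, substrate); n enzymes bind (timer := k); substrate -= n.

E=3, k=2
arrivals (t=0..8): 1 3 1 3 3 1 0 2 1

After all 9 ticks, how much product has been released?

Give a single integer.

t=0: arr=1 -> substrate=0 bound=1 product=0
t=1: arr=3 -> substrate=1 bound=3 product=0
t=2: arr=1 -> substrate=1 bound=3 product=1
t=3: arr=3 -> substrate=2 bound=3 product=3
t=4: arr=3 -> substrate=4 bound=3 product=4
t=5: arr=1 -> substrate=3 bound=3 product=6
t=6: arr=0 -> substrate=2 bound=3 product=7
t=7: arr=2 -> substrate=2 bound=3 product=9
t=8: arr=1 -> substrate=2 bound=3 product=10

Answer: 10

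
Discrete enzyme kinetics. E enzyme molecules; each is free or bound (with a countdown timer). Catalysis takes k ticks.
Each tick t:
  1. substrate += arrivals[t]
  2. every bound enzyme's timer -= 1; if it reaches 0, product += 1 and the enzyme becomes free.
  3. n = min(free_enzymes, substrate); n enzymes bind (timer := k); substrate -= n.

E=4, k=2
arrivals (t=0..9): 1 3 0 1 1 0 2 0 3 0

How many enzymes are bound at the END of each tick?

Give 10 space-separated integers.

t=0: arr=1 -> substrate=0 bound=1 product=0
t=1: arr=3 -> substrate=0 bound=4 product=0
t=2: arr=0 -> substrate=0 bound=3 product=1
t=3: arr=1 -> substrate=0 bound=1 product=4
t=4: arr=1 -> substrate=0 bound=2 product=4
t=5: arr=0 -> substrate=0 bound=1 product=5
t=6: arr=2 -> substrate=0 bound=2 product=6
t=7: arr=0 -> substrate=0 bound=2 product=6
t=8: arr=3 -> substrate=0 bound=3 product=8
t=9: arr=0 -> substrate=0 bound=3 product=8

Answer: 1 4 3 1 2 1 2 2 3 3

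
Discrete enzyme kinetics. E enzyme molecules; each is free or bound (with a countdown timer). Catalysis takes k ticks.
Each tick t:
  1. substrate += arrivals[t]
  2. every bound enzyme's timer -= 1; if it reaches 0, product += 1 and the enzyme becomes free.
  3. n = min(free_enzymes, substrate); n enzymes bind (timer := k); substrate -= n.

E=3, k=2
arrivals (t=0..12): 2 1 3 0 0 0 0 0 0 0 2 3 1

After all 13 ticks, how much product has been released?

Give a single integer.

Answer: 8

Derivation:
t=0: arr=2 -> substrate=0 bound=2 product=0
t=1: arr=1 -> substrate=0 bound=3 product=0
t=2: arr=3 -> substrate=1 bound=3 product=2
t=3: arr=0 -> substrate=0 bound=3 product=3
t=4: arr=0 -> substrate=0 bound=1 product=5
t=5: arr=0 -> substrate=0 bound=0 product=6
t=6: arr=0 -> substrate=0 bound=0 product=6
t=7: arr=0 -> substrate=0 bound=0 product=6
t=8: arr=0 -> substrate=0 bound=0 product=6
t=9: arr=0 -> substrate=0 bound=0 product=6
t=10: arr=2 -> substrate=0 bound=2 product=6
t=11: arr=3 -> substrate=2 bound=3 product=6
t=12: arr=1 -> substrate=1 bound=3 product=8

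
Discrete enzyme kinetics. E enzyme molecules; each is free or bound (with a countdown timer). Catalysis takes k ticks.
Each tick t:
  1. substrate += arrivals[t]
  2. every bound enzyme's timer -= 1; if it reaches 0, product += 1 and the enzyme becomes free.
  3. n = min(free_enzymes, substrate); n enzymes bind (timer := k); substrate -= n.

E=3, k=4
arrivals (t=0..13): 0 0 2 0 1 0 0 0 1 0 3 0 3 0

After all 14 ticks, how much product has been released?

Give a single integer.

Answer: 4

Derivation:
t=0: arr=0 -> substrate=0 bound=0 product=0
t=1: arr=0 -> substrate=0 bound=0 product=0
t=2: arr=2 -> substrate=0 bound=2 product=0
t=3: arr=0 -> substrate=0 bound=2 product=0
t=4: arr=1 -> substrate=0 bound=3 product=0
t=5: arr=0 -> substrate=0 bound=3 product=0
t=6: arr=0 -> substrate=0 bound=1 product=2
t=7: arr=0 -> substrate=0 bound=1 product=2
t=8: arr=1 -> substrate=0 bound=1 product=3
t=9: arr=0 -> substrate=0 bound=1 product=3
t=10: arr=3 -> substrate=1 bound=3 product=3
t=11: arr=0 -> substrate=1 bound=3 product=3
t=12: arr=3 -> substrate=3 bound=3 product=4
t=13: arr=0 -> substrate=3 bound=3 product=4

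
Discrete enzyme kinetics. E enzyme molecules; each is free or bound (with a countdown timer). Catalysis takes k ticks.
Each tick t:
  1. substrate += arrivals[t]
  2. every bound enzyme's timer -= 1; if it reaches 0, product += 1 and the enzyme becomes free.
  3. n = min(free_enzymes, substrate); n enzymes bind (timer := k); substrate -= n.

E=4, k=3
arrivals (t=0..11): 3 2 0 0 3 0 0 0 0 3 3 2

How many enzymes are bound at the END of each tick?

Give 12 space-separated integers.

Answer: 3 4 4 2 4 4 3 0 0 3 4 4

Derivation:
t=0: arr=3 -> substrate=0 bound=3 product=0
t=1: arr=2 -> substrate=1 bound=4 product=0
t=2: arr=0 -> substrate=1 bound=4 product=0
t=3: arr=0 -> substrate=0 bound=2 product=3
t=4: arr=3 -> substrate=0 bound=4 product=4
t=5: arr=0 -> substrate=0 bound=4 product=4
t=6: arr=0 -> substrate=0 bound=3 product=5
t=7: arr=0 -> substrate=0 bound=0 product=8
t=8: arr=0 -> substrate=0 bound=0 product=8
t=9: arr=3 -> substrate=0 bound=3 product=8
t=10: arr=3 -> substrate=2 bound=4 product=8
t=11: arr=2 -> substrate=4 bound=4 product=8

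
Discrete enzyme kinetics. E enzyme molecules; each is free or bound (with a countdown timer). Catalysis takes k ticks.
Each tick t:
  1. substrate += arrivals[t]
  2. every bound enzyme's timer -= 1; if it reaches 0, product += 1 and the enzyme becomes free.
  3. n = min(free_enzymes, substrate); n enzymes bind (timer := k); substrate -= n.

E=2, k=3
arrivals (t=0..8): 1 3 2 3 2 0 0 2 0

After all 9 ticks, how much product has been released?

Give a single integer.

Answer: 4

Derivation:
t=0: arr=1 -> substrate=0 bound=1 product=0
t=1: arr=3 -> substrate=2 bound=2 product=0
t=2: arr=2 -> substrate=4 bound=2 product=0
t=3: arr=3 -> substrate=6 bound=2 product=1
t=4: arr=2 -> substrate=7 bound=2 product=2
t=5: arr=0 -> substrate=7 bound=2 product=2
t=6: arr=0 -> substrate=6 bound=2 product=3
t=7: arr=2 -> substrate=7 bound=2 product=4
t=8: arr=0 -> substrate=7 bound=2 product=4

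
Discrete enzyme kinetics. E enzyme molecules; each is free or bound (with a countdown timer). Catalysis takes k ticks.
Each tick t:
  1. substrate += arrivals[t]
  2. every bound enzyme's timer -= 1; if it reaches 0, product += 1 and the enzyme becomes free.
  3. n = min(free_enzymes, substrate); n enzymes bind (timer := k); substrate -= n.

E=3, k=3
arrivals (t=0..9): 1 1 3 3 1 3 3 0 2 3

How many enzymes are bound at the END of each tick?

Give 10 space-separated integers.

Answer: 1 2 3 3 3 3 3 3 3 3

Derivation:
t=0: arr=1 -> substrate=0 bound=1 product=0
t=1: arr=1 -> substrate=0 bound=2 product=0
t=2: arr=3 -> substrate=2 bound=3 product=0
t=3: arr=3 -> substrate=4 bound=3 product=1
t=4: arr=1 -> substrate=4 bound=3 product=2
t=5: arr=3 -> substrate=6 bound=3 product=3
t=6: arr=3 -> substrate=8 bound=3 product=4
t=7: arr=0 -> substrate=7 bound=3 product=5
t=8: arr=2 -> substrate=8 bound=3 product=6
t=9: arr=3 -> substrate=10 bound=3 product=7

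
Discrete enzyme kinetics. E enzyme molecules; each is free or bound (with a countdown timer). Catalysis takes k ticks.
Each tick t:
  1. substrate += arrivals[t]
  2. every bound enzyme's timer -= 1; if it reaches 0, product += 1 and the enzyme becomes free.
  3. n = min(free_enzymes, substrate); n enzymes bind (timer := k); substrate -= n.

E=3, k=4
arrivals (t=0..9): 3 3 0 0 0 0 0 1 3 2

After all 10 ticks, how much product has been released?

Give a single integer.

t=0: arr=3 -> substrate=0 bound=3 product=0
t=1: arr=3 -> substrate=3 bound=3 product=0
t=2: arr=0 -> substrate=3 bound=3 product=0
t=3: arr=0 -> substrate=3 bound=3 product=0
t=4: arr=0 -> substrate=0 bound=3 product=3
t=5: arr=0 -> substrate=0 bound=3 product=3
t=6: arr=0 -> substrate=0 bound=3 product=3
t=7: arr=1 -> substrate=1 bound=3 product=3
t=8: arr=3 -> substrate=1 bound=3 product=6
t=9: arr=2 -> substrate=3 bound=3 product=6

Answer: 6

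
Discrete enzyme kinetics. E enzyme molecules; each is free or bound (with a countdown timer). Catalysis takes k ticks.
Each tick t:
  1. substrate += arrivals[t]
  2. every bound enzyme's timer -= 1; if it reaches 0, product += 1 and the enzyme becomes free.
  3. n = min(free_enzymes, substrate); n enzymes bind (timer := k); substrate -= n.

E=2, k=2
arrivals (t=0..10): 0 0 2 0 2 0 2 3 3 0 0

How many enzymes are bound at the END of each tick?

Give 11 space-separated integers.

Answer: 0 0 2 2 2 2 2 2 2 2 2

Derivation:
t=0: arr=0 -> substrate=0 bound=0 product=0
t=1: arr=0 -> substrate=0 bound=0 product=0
t=2: arr=2 -> substrate=0 bound=2 product=0
t=3: arr=0 -> substrate=0 bound=2 product=0
t=4: arr=2 -> substrate=0 bound=2 product=2
t=5: arr=0 -> substrate=0 bound=2 product=2
t=6: arr=2 -> substrate=0 bound=2 product=4
t=7: arr=3 -> substrate=3 bound=2 product=4
t=8: arr=3 -> substrate=4 bound=2 product=6
t=9: arr=0 -> substrate=4 bound=2 product=6
t=10: arr=0 -> substrate=2 bound=2 product=8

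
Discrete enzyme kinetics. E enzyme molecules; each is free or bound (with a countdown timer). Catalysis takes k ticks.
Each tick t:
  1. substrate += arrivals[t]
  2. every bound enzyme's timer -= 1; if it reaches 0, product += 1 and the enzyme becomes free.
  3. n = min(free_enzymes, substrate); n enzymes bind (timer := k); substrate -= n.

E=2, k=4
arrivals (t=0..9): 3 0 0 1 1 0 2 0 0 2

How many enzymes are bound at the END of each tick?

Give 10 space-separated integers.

t=0: arr=3 -> substrate=1 bound=2 product=0
t=1: arr=0 -> substrate=1 bound=2 product=0
t=2: arr=0 -> substrate=1 bound=2 product=0
t=3: arr=1 -> substrate=2 bound=2 product=0
t=4: arr=1 -> substrate=1 bound=2 product=2
t=5: arr=0 -> substrate=1 bound=2 product=2
t=6: arr=2 -> substrate=3 bound=2 product=2
t=7: arr=0 -> substrate=3 bound=2 product=2
t=8: arr=0 -> substrate=1 bound=2 product=4
t=9: arr=2 -> substrate=3 bound=2 product=4

Answer: 2 2 2 2 2 2 2 2 2 2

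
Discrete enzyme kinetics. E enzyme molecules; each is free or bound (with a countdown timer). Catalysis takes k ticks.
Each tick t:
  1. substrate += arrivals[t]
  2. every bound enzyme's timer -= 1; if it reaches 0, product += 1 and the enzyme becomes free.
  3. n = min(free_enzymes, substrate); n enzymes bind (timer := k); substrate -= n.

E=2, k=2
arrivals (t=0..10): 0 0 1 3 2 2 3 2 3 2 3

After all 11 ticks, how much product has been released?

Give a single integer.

Answer: 7

Derivation:
t=0: arr=0 -> substrate=0 bound=0 product=0
t=1: arr=0 -> substrate=0 bound=0 product=0
t=2: arr=1 -> substrate=0 bound=1 product=0
t=3: arr=3 -> substrate=2 bound=2 product=0
t=4: arr=2 -> substrate=3 bound=2 product=1
t=5: arr=2 -> substrate=4 bound=2 product=2
t=6: arr=3 -> substrate=6 bound=2 product=3
t=7: arr=2 -> substrate=7 bound=2 product=4
t=8: arr=3 -> substrate=9 bound=2 product=5
t=9: arr=2 -> substrate=10 bound=2 product=6
t=10: arr=3 -> substrate=12 bound=2 product=7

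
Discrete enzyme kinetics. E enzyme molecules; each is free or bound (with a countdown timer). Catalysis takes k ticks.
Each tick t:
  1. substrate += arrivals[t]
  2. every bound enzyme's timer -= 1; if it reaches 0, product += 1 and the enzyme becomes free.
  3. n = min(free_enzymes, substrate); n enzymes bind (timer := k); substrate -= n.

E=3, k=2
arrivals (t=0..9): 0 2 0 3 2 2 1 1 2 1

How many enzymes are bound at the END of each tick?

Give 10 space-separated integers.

t=0: arr=0 -> substrate=0 bound=0 product=0
t=1: arr=2 -> substrate=0 bound=2 product=0
t=2: arr=0 -> substrate=0 bound=2 product=0
t=3: arr=3 -> substrate=0 bound=3 product=2
t=4: arr=2 -> substrate=2 bound=3 product=2
t=5: arr=2 -> substrate=1 bound=3 product=5
t=6: arr=1 -> substrate=2 bound=3 product=5
t=7: arr=1 -> substrate=0 bound=3 product=8
t=8: arr=2 -> substrate=2 bound=3 product=8
t=9: arr=1 -> substrate=0 bound=3 product=11

Answer: 0 2 2 3 3 3 3 3 3 3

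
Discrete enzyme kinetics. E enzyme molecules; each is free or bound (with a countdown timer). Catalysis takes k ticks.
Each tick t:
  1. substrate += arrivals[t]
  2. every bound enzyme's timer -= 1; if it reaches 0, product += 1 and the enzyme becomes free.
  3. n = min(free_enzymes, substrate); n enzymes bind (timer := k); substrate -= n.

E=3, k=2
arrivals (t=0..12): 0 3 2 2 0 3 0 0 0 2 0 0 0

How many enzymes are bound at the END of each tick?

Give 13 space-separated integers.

t=0: arr=0 -> substrate=0 bound=0 product=0
t=1: arr=3 -> substrate=0 bound=3 product=0
t=2: arr=2 -> substrate=2 bound=3 product=0
t=3: arr=2 -> substrate=1 bound=3 product=3
t=4: arr=0 -> substrate=1 bound=3 product=3
t=5: arr=3 -> substrate=1 bound=3 product=6
t=6: arr=0 -> substrate=1 bound=3 product=6
t=7: arr=0 -> substrate=0 bound=1 product=9
t=8: arr=0 -> substrate=0 bound=1 product=9
t=9: arr=2 -> substrate=0 bound=2 product=10
t=10: arr=0 -> substrate=0 bound=2 product=10
t=11: arr=0 -> substrate=0 bound=0 product=12
t=12: arr=0 -> substrate=0 bound=0 product=12

Answer: 0 3 3 3 3 3 3 1 1 2 2 0 0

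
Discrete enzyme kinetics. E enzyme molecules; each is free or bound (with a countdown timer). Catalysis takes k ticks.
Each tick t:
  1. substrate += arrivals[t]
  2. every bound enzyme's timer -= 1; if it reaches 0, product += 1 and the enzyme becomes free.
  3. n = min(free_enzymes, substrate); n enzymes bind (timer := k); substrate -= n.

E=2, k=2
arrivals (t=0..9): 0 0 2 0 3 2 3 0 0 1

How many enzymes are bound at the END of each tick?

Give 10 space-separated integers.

Answer: 0 0 2 2 2 2 2 2 2 2

Derivation:
t=0: arr=0 -> substrate=0 bound=0 product=0
t=1: arr=0 -> substrate=0 bound=0 product=0
t=2: arr=2 -> substrate=0 bound=2 product=0
t=3: arr=0 -> substrate=0 bound=2 product=0
t=4: arr=3 -> substrate=1 bound=2 product=2
t=5: arr=2 -> substrate=3 bound=2 product=2
t=6: arr=3 -> substrate=4 bound=2 product=4
t=7: arr=0 -> substrate=4 bound=2 product=4
t=8: arr=0 -> substrate=2 bound=2 product=6
t=9: arr=1 -> substrate=3 bound=2 product=6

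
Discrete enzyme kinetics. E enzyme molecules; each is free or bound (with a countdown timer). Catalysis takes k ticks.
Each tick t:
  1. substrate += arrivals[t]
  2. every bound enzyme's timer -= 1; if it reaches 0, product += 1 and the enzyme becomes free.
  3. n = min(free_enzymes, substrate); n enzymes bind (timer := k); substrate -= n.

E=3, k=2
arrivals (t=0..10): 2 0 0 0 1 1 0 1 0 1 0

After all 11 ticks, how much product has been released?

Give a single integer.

Answer: 5

Derivation:
t=0: arr=2 -> substrate=0 bound=2 product=0
t=1: arr=0 -> substrate=0 bound=2 product=0
t=2: arr=0 -> substrate=0 bound=0 product=2
t=3: arr=0 -> substrate=0 bound=0 product=2
t=4: arr=1 -> substrate=0 bound=1 product=2
t=5: arr=1 -> substrate=0 bound=2 product=2
t=6: arr=0 -> substrate=0 bound=1 product=3
t=7: arr=1 -> substrate=0 bound=1 product=4
t=8: arr=0 -> substrate=0 bound=1 product=4
t=9: arr=1 -> substrate=0 bound=1 product=5
t=10: arr=0 -> substrate=0 bound=1 product=5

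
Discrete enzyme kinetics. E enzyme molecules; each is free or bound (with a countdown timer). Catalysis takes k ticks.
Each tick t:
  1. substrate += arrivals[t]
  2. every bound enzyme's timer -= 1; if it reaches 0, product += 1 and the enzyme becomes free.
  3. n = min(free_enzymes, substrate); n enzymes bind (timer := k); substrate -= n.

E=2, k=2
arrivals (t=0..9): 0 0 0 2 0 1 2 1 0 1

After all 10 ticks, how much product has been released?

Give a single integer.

t=0: arr=0 -> substrate=0 bound=0 product=0
t=1: arr=0 -> substrate=0 bound=0 product=0
t=2: arr=0 -> substrate=0 bound=0 product=0
t=3: arr=2 -> substrate=0 bound=2 product=0
t=4: arr=0 -> substrate=0 bound=2 product=0
t=5: arr=1 -> substrate=0 bound=1 product=2
t=6: arr=2 -> substrate=1 bound=2 product=2
t=7: arr=1 -> substrate=1 bound=2 product=3
t=8: arr=0 -> substrate=0 bound=2 product=4
t=9: arr=1 -> substrate=0 bound=2 product=5

Answer: 5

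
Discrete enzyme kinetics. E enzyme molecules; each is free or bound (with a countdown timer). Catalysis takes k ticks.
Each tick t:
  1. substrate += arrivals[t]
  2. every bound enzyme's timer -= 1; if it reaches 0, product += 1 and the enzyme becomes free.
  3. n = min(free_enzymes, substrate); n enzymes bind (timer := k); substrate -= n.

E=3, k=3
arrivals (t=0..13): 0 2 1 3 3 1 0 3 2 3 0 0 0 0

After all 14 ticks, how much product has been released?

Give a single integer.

Answer: 11

Derivation:
t=0: arr=0 -> substrate=0 bound=0 product=0
t=1: arr=2 -> substrate=0 bound=2 product=0
t=2: arr=1 -> substrate=0 bound=3 product=0
t=3: arr=3 -> substrate=3 bound=3 product=0
t=4: arr=3 -> substrate=4 bound=3 product=2
t=5: arr=1 -> substrate=4 bound=3 product=3
t=6: arr=0 -> substrate=4 bound=3 product=3
t=7: arr=3 -> substrate=5 bound=3 product=5
t=8: arr=2 -> substrate=6 bound=3 product=6
t=9: arr=3 -> substrate=9 bound=3 product=6
t=10: arr=0 -> substrate=7 bound=3 product=8
t=11: arr=0 -> substrate=6 bound=3 product=9
t=12: arr=0 -> substrate=6 bound=3 product=9
t=13: arr=0 -> substrate=4 bound=3 product=11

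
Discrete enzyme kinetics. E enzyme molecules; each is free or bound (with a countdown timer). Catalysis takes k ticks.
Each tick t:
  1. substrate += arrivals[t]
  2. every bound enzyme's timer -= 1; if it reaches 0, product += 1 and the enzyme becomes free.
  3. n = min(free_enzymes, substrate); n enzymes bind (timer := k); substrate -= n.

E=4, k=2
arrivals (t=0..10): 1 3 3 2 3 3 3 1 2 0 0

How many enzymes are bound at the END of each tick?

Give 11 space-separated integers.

Answer: 1 4 4 4 4 4 4 4 4 4 4

Derivation:
t=0: arr=1 -> substrate=0 bound=1 product=0
t=1: arr=3 -> substrate=0 bound=4 product=0
t=2: arr=3 -> substrate=2 bound=4 product=1
t=3: arr=2 -> substrate=1 bound=4 product=4
t=4: arr=3 -> substrate=3 bound=4 product=5
t=5: arr=3 -> substrate=3 bound=4 product=8
t=6: arr=3 -> substrate=5 bound=4 product=9
t=7: arr=1 -> substrate=3 bound=4 product=12
t=8: arr=2 -> substrate=4 bound=4 product=13
t=9: arr=0 -> substrate=1 bound=4 product=16
t=10: arr=0 -> substrate=0 bound=4 product=17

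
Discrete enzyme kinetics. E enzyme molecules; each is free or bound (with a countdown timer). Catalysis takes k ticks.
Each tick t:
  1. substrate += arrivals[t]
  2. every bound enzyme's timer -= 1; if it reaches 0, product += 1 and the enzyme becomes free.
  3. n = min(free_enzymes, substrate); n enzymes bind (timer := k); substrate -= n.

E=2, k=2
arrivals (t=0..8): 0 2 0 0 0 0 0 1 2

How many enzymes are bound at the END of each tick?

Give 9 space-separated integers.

t=0: arr=0 -> substrate=0 bound=0 product=0
t=1: arr=2 -> substrate=0 bound=2 product=0
t=2: arr=0 -> substrate=0 bound=2 product=0
t=3: arr=0 -> substrate=0 bound=0 product=2
t=4: arr=0 -> substrate=0 bound=0 product=2
t=5: arr=0 -> substrate=0 bound=0 product=2
t=6: arr=0 -> substrate=0 bound=0 product=2
t=7: arr=1 -> substrate=0 bound=1 product=2
t=8: arr=2 -> substrate=1 bound=2 product=2

Answer: 0 2 2 0 0 0 0 1 2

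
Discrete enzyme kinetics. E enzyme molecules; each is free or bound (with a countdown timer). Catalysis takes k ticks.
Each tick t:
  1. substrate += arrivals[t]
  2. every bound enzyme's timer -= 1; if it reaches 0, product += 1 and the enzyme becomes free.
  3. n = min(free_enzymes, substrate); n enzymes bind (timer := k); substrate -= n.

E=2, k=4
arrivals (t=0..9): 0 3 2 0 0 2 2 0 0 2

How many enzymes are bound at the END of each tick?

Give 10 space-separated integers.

Answer: 0 2 2 2 2 2 2 2 2 2

Derivation:
t=0: arr=0 -> substrate=0 bound=0 product=0
t=1: arr=3 -> substrate=1 bound=2 product=0
t=2: arr=2 -> substrate=3 bound=2 product=0
t=3: arr=0 -> substrate=3 bound=2 product=0
t=4: arr=0 -> substrate=3 bound=2 product=0
t=5: arr=2 -> substrate=3 bound=2 product=2
t=6: arr=2 -> substrate=5 bound=2 product=2
t=7: arr=0 -> substrate=5 bound=2 product=2
t=8: arr=0 -> substrate=5 bound=2 product=2
t=9: arr=2 -> substrate=5 bound=2 product=4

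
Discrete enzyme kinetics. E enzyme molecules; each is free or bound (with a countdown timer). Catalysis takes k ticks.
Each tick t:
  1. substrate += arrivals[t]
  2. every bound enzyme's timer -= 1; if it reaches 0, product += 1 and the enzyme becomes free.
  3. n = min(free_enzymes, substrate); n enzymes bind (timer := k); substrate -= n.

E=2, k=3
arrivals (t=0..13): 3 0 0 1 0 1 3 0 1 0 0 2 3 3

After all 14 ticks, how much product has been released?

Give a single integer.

t=0: arr=3 -> substrate=1 bound=2 product=0
t=1: arr=0 -> substrate=1 bound=2 product=0
t=2: arr=0 -> substrate=1 bound=2 product=0
t=3: arr=1 -> substrate=0 bound=2 product=2
t=4: arr=0 -> substrate=0 bound=2 product=2
t=5: arr=1 -> substrate=1 bound=2 product=2
t=6: arr=3 -> substrate=2 bound=2 product=4
t=7: arr=0 -> substrate=2 bound=2 product=4
t=8: arr=1 -> substrate=3 bound=2 product=4
t=9: arr=0 -> substrate=1 bound=2 product=6
t=10: arr=0 -> substrate=1 bound=2 product=6
t=11: arr=2 -> substrate=3 bound=2 product=6
t=12: arr=3 -> substrate=4 bound=2 product=8
t=13: arr=3 -> substrate=7 bound=2 product=8

Answer: 8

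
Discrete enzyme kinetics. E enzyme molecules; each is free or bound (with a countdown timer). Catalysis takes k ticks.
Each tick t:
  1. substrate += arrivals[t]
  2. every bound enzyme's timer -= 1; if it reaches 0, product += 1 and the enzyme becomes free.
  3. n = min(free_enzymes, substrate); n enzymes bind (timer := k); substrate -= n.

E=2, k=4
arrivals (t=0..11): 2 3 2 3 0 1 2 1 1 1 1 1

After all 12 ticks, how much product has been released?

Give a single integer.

t=0: arr=2 -> substrate=0 bound=2 product=0
t=1: arr=3 -> substrate=3 bound=2 product=0
t=2: arr=2 -> substrate=5 bound=2 product=0
t=3: arr=3 -> substrate=8 bound=2 product=0
t=4: arr=0 -> substrate=6 bound=2 product=2
t=5: arr=1 -> substrate=7 bound=2 product=2
t=6: arr=2 -> substrate=9 bound=2 product=2
t=7: arr=1 -> substrate=10 bound=2 product=2
t=8: arr=1 -> substrate=9 bound=2 product=4
t=9: arr=1 -> substrate=10 bound=2 product=4
t=10: arr=1 -> substrate=11 bound=2 product=4
t=11: arr=1 -> substrate=12 bound=2 product=4

Answer: 4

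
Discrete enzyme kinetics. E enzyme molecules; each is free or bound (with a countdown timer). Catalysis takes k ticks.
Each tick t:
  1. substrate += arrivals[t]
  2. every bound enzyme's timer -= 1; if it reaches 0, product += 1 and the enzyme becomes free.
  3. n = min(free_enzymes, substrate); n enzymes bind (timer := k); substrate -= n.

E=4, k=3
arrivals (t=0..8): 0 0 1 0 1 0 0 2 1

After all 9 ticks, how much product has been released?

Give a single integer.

Answer: 2

Derivation:
t=0: arr=0 -> substrate=0 bound=0 product=0
t=1: arr=0 -> substrate=0 bound=0 product=0
t=2: arr=1 -> substrate=0 bound=1 product=0
t=3: arr=0 -> substrate=0 bound=1 product=0
t=4: arr=1 -> substrate=0 bound=2 product=0
t=5: arr=0 -> substrate=0 bound=1 product=1
t=6: arr=0 -> substrate=0 bound=1 product=1
t=7: arr=2 -> substrate=0 bound=2 product=2
t=8: arr=1 -> substrate=0 bound=3 product=2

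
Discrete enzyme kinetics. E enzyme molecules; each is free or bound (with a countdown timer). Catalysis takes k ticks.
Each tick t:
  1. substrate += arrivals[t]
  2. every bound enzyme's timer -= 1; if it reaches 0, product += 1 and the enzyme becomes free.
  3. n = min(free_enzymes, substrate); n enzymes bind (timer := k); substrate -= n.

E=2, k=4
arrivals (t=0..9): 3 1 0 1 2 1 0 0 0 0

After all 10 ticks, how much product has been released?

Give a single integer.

Answer: 4

Derivation:
t=0: arr=3 -> substrate=1 bound=2 product=0
t=1: arr=1 -> substrate=2 bound=2 product=0
t=2: arr=0 -> substrate=2 bound=2 product=0
t=3: arr=1 -> substrate=3 bound=2 product=0
t=4: arr=2 -> substrate=3 bound=2 product=2
t=5: arr=1 -> substrate=4 bound=2 product=2
t=6: arr=0 -> substrate=4 bound=2 product=2
t=7: arr=0 -> substrate=4 bound=2 product=2
t=8: arr=0 -> substrate=2 bound=2 product=4
t=9: arr=0 -> substrate=2 bound=2 product=4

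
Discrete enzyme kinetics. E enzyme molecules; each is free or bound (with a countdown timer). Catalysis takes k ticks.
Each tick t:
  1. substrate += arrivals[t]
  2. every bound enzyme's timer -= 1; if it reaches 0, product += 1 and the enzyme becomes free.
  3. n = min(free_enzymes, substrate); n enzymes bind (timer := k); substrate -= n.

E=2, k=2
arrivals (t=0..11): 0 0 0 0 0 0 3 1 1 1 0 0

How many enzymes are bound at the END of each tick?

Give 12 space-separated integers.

Answer: 0 0 0 0 0 0 2 2 2 2 2 2

Derivation:
t=0: arr=0 -> substrate=0 bound=0 product=0
t=1: arr=0 -> substrate=0 bound=0 product=0
t=2: arr=0 -> substrate=0 bound=0 product=0
t=3: arr=0 -> substrate=0 bound=0 product=0
t=4: arr=0 -> substrate=0 bound=0 product=0
t=5: arr=0 -> substrate=0 bound=0 product=0
t=6: arr=3 -> substrate=1 bound=2 product=0
t=7: arr=1 -> substrate=2 bound=2 product=0
t=8: arr=1 -> substrate=1 bound=2 product=2
t=9: arr=1 -> substrate=2 bound=2 product=2
t=10: arr=0 -> substrate=0 bound=2 product=4
t=11: arr=0 -> substrate=0 bound=2 product=4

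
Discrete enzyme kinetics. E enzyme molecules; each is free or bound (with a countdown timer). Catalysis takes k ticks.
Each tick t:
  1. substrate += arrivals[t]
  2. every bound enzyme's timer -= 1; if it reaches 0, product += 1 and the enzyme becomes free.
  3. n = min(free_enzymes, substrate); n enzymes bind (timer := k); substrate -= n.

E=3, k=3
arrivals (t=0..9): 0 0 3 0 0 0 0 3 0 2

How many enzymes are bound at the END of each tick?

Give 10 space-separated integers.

t=0: arr=0 -> substrate=0 bound=0 product=0
t=1: arr=0 -> substrate=0 bound=0 product=0
t=2: arr=3 -> substrate=0 bound=3 product=0
t=3: arr=0 -> substrate=0 bound=3 product=0
t=4: arr=0 -> substrate=0 bound=3 product=0
t=5: arr=0 -> substrate=0 bound=0 product=3
t=6: arr=0 -> substrate=0 bound=0 product=3
t=7: arr=3 -> substrate=0 bound=3 product=3
t=8: arr=0 -> substrate=0 bound=3 product=3
t=9: arr=2 -> substrate=2 bound=3 product=3

Answer: 0 0 3 3 3 0 0 3 3 3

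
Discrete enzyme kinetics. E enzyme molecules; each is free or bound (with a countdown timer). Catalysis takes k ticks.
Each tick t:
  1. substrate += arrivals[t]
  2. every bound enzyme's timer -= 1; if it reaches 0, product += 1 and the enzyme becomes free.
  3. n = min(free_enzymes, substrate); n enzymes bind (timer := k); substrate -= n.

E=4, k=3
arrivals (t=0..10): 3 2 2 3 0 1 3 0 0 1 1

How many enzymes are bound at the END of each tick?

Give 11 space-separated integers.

Answer: 3 4 4 4 4 4 4 4 4 4 4

Derivation:
t=0: arr=3 -> substrate=0 bound=3 product=0
t=1: arr=2 -> substrate=1 bound=4 product=0
t=2: arr=2 -> substrate=3 bound=4 product=0
t=3: arr=3 -> substrate=3 bound=4 product=3
t=4: arr=0 -> substrate=2 bound=4 product=4
t=5: arr=1 -> substrate=3 bound=4 product=4
t=6: arr=3 -> substrate=3 bound=4 product=7
t=7: arr=0 -> substrate=2 bound=4 product=8
t=8: arr=0 -> substrate=2 bound=4 product=8
t=9: arr=1 -> substrate=0 bound=4 product=11
t=10: arr=1 -> substrate=0 bound=4 product=12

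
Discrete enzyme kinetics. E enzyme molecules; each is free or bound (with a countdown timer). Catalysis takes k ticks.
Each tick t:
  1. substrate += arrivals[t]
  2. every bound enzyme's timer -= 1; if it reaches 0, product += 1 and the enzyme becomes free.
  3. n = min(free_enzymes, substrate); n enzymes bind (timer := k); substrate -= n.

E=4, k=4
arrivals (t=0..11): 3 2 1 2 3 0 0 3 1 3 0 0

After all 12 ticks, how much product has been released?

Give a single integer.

t=0: arr=3 -> substrate=0 bound=3 product=0
t=1: arr=2 -> substrate=1 bound=4 product=0
t=2: arr=1 -> substrate=2 bound=4 product=0
t=3: arr=2 -> substrate=4 bound=4 product=0
t=4: arr=3 -> substrate=4 bound=4 product=3
t=5: arr=0 -> substrate=3 bound=4 product=4
t=6: arr=0 -> substrate=3 bound=4 product=4
t=7: arr=3 -> substrate=6 bound=4 product=4
t=8: arr=1 -> substrate=4 bound=4 product=7
t=9: arr=3 -> substrate=6 bound=4 product=8
t=10: arr=0 -> substrate=6 bound=4 product=8
t=11: arr=0 -> substrate=6 bound=4 product=8

Answer: 8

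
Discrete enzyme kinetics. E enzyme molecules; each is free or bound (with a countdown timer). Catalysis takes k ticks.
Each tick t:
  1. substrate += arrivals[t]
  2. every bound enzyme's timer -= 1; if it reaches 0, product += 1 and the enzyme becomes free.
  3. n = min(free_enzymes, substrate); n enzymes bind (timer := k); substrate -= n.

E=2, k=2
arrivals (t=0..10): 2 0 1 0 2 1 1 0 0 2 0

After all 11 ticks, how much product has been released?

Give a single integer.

t=0: arr=2 -> substrate=0 bound=2 product=0
t=1: arr=0 -> substrate=0 bound=2 product=0
t=2: arr=1 -> substrate=0 bound=1 product=2
t=3: arr=0 -> substrate=0 bound=1 product=2
t=4: arr=2 -> substrate=0 bound=2 product=3
t=5: arr=1 -> substrate=1 bound=2 product=3
t=6: arr=1 -> substrate=0 bound=2 product=5
t=7: arr=0 -> substrate=0 bound=2 product=5
t=8: arr=0 -> substrate=0 bound=0 product=7
t=9: arr=2 -> substrate=0 bound=2 product=7
t=10: arr=0 -> substrate=0 bound=2 product=7

Answer: 7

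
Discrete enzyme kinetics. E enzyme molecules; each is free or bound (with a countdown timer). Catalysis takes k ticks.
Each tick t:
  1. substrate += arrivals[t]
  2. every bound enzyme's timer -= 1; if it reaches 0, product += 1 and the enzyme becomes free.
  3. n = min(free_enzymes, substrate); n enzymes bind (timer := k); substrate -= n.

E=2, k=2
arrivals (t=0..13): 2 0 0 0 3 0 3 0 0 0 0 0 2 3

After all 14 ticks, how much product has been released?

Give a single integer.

t=0: arr=2 -> substrate=0 bound=2 product=0
t=1: arr=0 -> substrate=0 bound=2 product=0
t=2: arr=0 -> substrate=0 bound=0 product=2
t=3: arr=0 -> substrate=0 bound=0 product=2
t=4: arr=3 -> substrate=1 bound=2 product=2
t=5: arr=0 -> substrate=1 bound=2 product=2
t=6: arr=3 -> substrate=2 bound=2 product=4
t=7: arr=0 -> substrate=2 bound=2 product=4
t=8: arr=0 -> substrate=0 bound=2 product=6
t=9: arr=0 -> substrate=0 bound=2 product=6
t=10: arr=0 -> substrate=0 bound=0 product=8
t=11: arr=0 -> substrate=0 bound=0 product=8
t=12: arr=2 -> substrate=0 bound=2 product=8
t=13: arr=3 -> substrate=3 bound=2 product=8

Answer: 8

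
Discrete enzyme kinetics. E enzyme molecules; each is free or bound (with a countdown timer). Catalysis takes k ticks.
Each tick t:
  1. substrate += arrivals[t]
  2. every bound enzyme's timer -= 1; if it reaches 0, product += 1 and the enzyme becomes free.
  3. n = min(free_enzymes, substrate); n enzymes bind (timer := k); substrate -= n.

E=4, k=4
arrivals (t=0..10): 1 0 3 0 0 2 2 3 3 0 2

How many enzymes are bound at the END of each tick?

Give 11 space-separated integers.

t=0: arr=1 -> substrate=0 bound=1 product=0
t=1: arr=0 -> substrate=0 bound=1 product=0
t=2: arr=3 -> substrate=0 bound=4 product=0
t=3: arr=0 -> substrate=0 bound=4 product=0
t=4: arr=0 -> substrate=0 bound=3 product=1
t=5: arr=2 -> substrate=1 bound=4 product=1
t=6: arr=2 -> substrate=0 bound=4 product=4
t=7: arr=3 -> substrate=3 bound=4 product=4
t=8: arr=3 -> substrate=6 bound=4 product=4
t=9: arr=0 -> substrate=5 bound=4 product=5
t=10: arr=2 -> substrate=4 bound=4 product=8

Answer: 1 1 4 4 3 4 4 4 4 4 4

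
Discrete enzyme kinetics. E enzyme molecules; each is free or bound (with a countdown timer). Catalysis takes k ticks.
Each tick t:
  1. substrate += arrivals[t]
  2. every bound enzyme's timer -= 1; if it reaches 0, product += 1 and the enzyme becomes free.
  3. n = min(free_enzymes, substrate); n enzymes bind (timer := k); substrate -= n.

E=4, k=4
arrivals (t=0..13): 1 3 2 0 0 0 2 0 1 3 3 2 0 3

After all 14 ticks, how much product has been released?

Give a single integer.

t=0: arr=1 -> substrate=0 bound=1 product=0
t=1: arr=3 -> substrate=0 bound=4 product=0
t=2: arr=2 -> substrate=2 bound=4 product=0
t=3: arr=0 -> substrate=2 bound=4 product=0
t=4: arr=0 -> substrate=1 bound=4 product=1
t=5: arr=0 -> substrate=0 bound=2 product=4
t=6: arr=2 -> substrate=0 bound=4 product=4
t=7: arr=0 -> substrate=0 bound=4 product=4
t=8: arr=1 -> substrate=0 bound=4 product=5
t=9: arr=3 -> substrate=2 bound=4 product=6
t=10: arr=3 -> substrate=3 bound=4 product=8
t=11: arr=2 -> substrate=5 bound=4 product=8
t=12: arr=0 -> substrate=4 bound=4 product=9
t=13: arr=3 -> substrate=6 bound=4 product=10

Answer: 10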